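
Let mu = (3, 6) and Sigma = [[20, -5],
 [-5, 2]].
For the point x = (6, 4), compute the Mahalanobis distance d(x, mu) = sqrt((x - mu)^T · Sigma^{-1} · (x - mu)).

Step 1 — centre the observation: (x - mu) = (3, -2).

Step 2 — invert Sigma. det(Sigma) = 20·2 - (-5)² = 15.
  Sigma^{-1} = (1/det) · [[d, -b], [-b, a]] = [[0.1333, 0.3333],
 [0.3333, 1.3333]].

Step 3 — form the quadratic (x - mu)^T · Sigma^{-1} · (x - mu):
  Sigma^{-1} · (x - mu) = (-0.2667, -1.6667).
  (x - mu)^T · [Sigma^{-1} · (x - mu)] = (3)·(-0.2667) + (-2)·(-1.6667) = 2.5333.

Step 4 — take square root: d = √(2.5333) ≈ 1.5916.

d(x, mu) = √(2.5333) ≈ 1.5916


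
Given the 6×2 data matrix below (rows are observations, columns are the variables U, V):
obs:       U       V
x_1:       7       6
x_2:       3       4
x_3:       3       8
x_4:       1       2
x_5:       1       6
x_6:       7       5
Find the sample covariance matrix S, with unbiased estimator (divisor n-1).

Step 1 — column means:
  mean(U) = (7 + 3 + 3 + 1 + 1 + 7) / 6 = 22/6 = 3.6667
  mean(V) = (6 + 4 + 8 + 2 + 6 + 5) / 6 = 31/6 = 5.1667

Step 2 — sample covariance S[i,j] = (1/(n-1)) · Σ_k (x_{k,i} - mean_i) · (x_{k,j} - mean_j), with n-1 = 5.
  S[U,U] = ((3.3333)·(3.3333) + (-0.6667)·(-0.6667) + (-0.6667)·(-0.6667) + (-2.6667)·(-2.6667) + (-2.6667)·(-2.6667) + (3.3333)·(3.3333)) / 5 = 37.3333/5 = 7.4667
  S[U,V] = ((3.3333)·(0.8333) + (-0.6667)·(-1.1667) + (-0.6667)·(2.8333) + (-2.6667)·(-3.1667) + (-2.6667)·(0.8333) + (3.3333)·(-0.1667)) / 5 = 7.3333/5 = 1.4667
  S[V,V] = ((0.8333)·(0.8333) + (-1.1667)·(-1.1667) + (2.8333)·(2.8333) + (-3.1667)·(-3.1667) + (0.8333)·(0.8333) + (-0.1667)·(-0.1667)) / 5 = 20.8333/5 = 4.1667

S is symmetric (S[j,i] = S[i,j]). Assembling:

S = [[7.4667, 1.4667],
 [1.4667, 4.1667]]


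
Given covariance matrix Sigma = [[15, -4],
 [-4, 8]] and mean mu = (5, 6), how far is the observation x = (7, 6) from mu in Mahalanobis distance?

Step 1 — centre the observation: (x - mu) = (2, 0).

Step 2 — invert Sigma. det(Sigma) = 15·8 - (-4)² = 104.
  Sigma^{-1} = (1/det) · [[d, -b], [-b, a]] = [[0.0769, 0.0385],
 [0.0385, 0.1442]].

Step 3 — form the quadratic (x - mu)^T · Sigma^{-1} · (x - mu):
  Sigma^{-1} · (x - mu) = (0.1538, 0.0769).
  (x - mu)^T · [Sigma^{-1} · (x - mu)] = (2)·(0.1538) + (0)·(0.0769) = 0.3077.

Step 4 — take square root: d = √(0.3077) ≈ 0.5547.

d(x, mu) = √(0.3077) ≈ 0.5547


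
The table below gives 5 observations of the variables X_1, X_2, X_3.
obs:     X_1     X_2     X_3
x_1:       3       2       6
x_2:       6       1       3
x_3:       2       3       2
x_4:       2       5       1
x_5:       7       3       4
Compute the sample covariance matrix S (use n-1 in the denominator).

Step 1 — column means:
  mean(X_1) = (3 + 6 + 2 + 2 + 7) / 5 = 20/5 = 4
  mean(X_2) = (2 + 1 + 3 + 5 + 3) / 5 = 14/5 = 2.8
  mean(X_3) = (6 + 3 + 2 + 1 + 4) / 5 = 16/5 = 3.2

Step 2 — sample covariance S[i,j] = (1/(n-1)) · Σ_k (x_{k,i} - mean_i) · (x_{k,j} - mean_j), with n-1 = 4.
  S[X_1,X_1] = ((-1)·(-1) + (2)·(2) + (-2)·(-2) + (-2)·(-2) + (3)·(3)) / 4 = 22/4 = 5.5
  S[X_1,X_2] = ((-1)·(-0.8) + (2)·(-1.8) + (-2)·(0.2) + (-2)·(2.2) + (3)·(0.2)) / 4 = -7/4 = -1.75
  S[X_1,X_3] = ((-1)·(2.8) + (2)·(-0.2) + (-2)·(-1.2) + (-2)·(-2.2) + (3)·(0.8)) / 4 = 6/4 = 1.5
  S[X_2,X_2] = ((-0.8)·(-0.8) + (-1.8)·(-1.8) + (0.2)·(0.2) + (2.2)·(2.2) + (0.2)·(0.2)) / 4 = 8.8/4 = 2.2
  S[X_2,X_3] = ((-0.8)·(2.8) + (-1.8)·(-0.2) + (0.2)·(-1.2) + (2.2)·(-2.2) + (0.2)·(0.8)) / 4 = -6.8/4 = -1.7
  S[X_3,X_3] = ((2.8)·(2.8) + (-0.2)·(-0.2) + (-1.2)·(-1.2) + (-2.2)·(-2.2) + (0.8)·(0.8)) / 4 = 14.8/4 = 3.7

S is symmetric (S[j,i] = S[i,j]). Assembling:

S = [[5.5, -1.75, 1.5],
 [-1.75, 2.2, -1.7],
 [1.5, -1.7, 3.7]]


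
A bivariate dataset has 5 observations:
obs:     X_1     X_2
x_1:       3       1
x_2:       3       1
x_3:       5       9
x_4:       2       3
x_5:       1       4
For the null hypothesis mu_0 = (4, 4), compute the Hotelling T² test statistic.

Step 1 — sample mean vector:
  mean(X_1) = (3 + 3 + 5 + 2 + 1) / 5 = 14/5 = 2.8
  mean(X_2) = (1 + 1 + 9 + 3 + 4) / 5 = 18/5 = 3.6
  x̄ = (2.8, 3.6),  deviation x̄ - mu_0 = (2.8, 3.6) - (4, 4) = (-1.2, -0.4).

Step 2 — sample covariance matrix, S[i,j] = (1/(n-1)) · Σ_k (x_{k,i} - mean_i) · (x_{k,j} - mean_j), divisor n-1 = 4:
  S[X_1,X_1] = ((0.2)·(0.2) + (0.2)·(0.2) + (2.2)·(2.2) + (-0.8)·(-0.8) + (-1.8)·(-1.8)) / 4 = 8.8/4 = 2.2
  S[X_1,X_2] = ((0.2)·(-2.6) + (0.2)·(-2.6) + (2.2)·(5.4) + (-0.8)·(-0.6) + (-1.8)·(0.4)) / 4 = 10.6/4 = 2.65
  S[X_2,X_2] = ((-2.6)·(-2.6) + (-2.6)·(-2.6) + (5.4)·(5.4) + (-0.6)·(-0.6) + (0.4)·(0.4)) / 4 = 43.2/4 = 10.8
  S = [[2.2, 2.65],
 [2.65, 10.8]].

Step 3 — invert S. det(S) = 2.2·10.8 - (2.65)² = 16.7375.
  S^{-1} = (1/det) · [[d, -b], [-b, a]] = [[0.6453, -0.1583],
 [-0.1583, 0.1314]].

Step 4 — quadratic form (x̄ - mu_0)^T · S^{-1} · (x̄ - mu_0):
  S^{-1} · (x̄ - mu_0) = (-0.711, 0.1374),
  (x̄ - mu_0)^T · [...] = (-1.2)·(-0.711) + (-0.4)·(0.1374) = 0.7982.

Step 5 — scale by n: T² = 5 · 0.7982 = 3.991.

T² ≈ 3.991


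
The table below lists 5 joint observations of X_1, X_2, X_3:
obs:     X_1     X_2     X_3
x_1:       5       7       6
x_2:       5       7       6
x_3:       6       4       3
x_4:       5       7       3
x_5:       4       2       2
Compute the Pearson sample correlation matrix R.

Step 1 — column means:
  mean(X_1) = (5 + 5 + 6 + 5 + 4) / 5 = 25/5 = 5
  mean(X_2) = (7 + 7 + 4 + 7 + 2) / 5 = 27/5 = 5.4
  mean(X_3) = (6 + 6 + 3 + 3 + 2) / 5 = 20/5 = 4

Step 2 — sample variances and covariances s[i,j] = (1/(n-1)) · Σ_k (x_{k,i} - mean_i) · (x_{k,j} - mean_j), with n-1 = 4:
  s[X_1,X_1] = ((0)·(0) + (0)·(0) + (1)·(1) + (0)·(0) + (-1)·(-1)) / 4 = 2/4 = 0.5
  s[X_1,X_2] = ((0)·(1.6) + (0)·(1.6) + (1)·(-1.4) + (0)·(1.6) + (-1)·(-3.4)) / 4 = 2/4 = 0.5
  s[X_1,X_3] = ((0)·(2) + (0)·(2) + (1)·(-1) + (0)·(-1) + (-1)·(-2)) / 4 = 1/4 = 0.25
  s[X_2,X_2] = ((1.6)·(1.6) + (1.6)·(1.6) + (-1.4)·(-1.4) + (1.6)·(1.6) + (-3.4)·(-3.4)) / 4 = 21.2/4 = 5.3
  s[X_2,X_3] = ((1.6)·(2) + (1.6)·(2) + (-1.4)·(-1) + (1.6)·(-1) + (-3.4)·(-2)) / 4 = 13/4 = 3.25
  s[X_3,X_3] = ((2)·(2) + (2)·(2) + (-1)·(-1) + (-1)·(-1) + (-2)·(-2)) / 4 = 14/4 = 3.5
  Sample standard deviations s_i = √(s[i,i]):
  s(X_1) = √(0.5) = 0.7071
  s(X_2) = √(5.3) = 2.3022
  s(X_3) = √(3.5) = 1.8708

Step 3 — r_{ij} = s_{ij} / (s_i · s_j):
  r[X_1,X_1] = 1 (diagonal).
  r[X_1,X_2] = 0.5 / (0.7071 · 2.3022) = 0.5 / 1.6279 = 0.3071
  r[X_1,X_3] = 0.25 / (0.7071 · 1.8708) = 0.25 / 1.3229 = 0.189
  r[X_2,X_2] = 1 (diagonal).
  r[X_2,X_3] = 3.25 / (2.3022 · 1.8708) = 3.25 / 4.307 = 0.7546
  r[X_3,X_3] = 1 (diagonal).

R is symmetric with unit diagonal. Assembling:

R = [[1, 0.3071, 0.189],
 [0.3071, 1, 0.7546],
 [0.189, 0.7546, 1]]


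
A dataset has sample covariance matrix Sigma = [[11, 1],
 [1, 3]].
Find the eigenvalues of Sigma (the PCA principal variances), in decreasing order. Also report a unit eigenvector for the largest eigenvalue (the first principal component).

Step 1 — characteristic polynomial of 2×2 Sigma:
  det(Sigma - λI) = λ² - trace · λ + det = 0.
  trace = 11 + 3 = 14, det = 11·3 - (1)² = 32.
Step 2 — discriminant:
  Δ = trace² - 4·det = 196 - 128 = 68.
Step 3 — eigenvalues:
  λ = (trace ± √Δ)/2 = (14 ± 8.2462)/2,
  λ_1 = 11.1231,  λ_2 = 2.8769.

Step 4 — unit eigenvector for λ_1: solve (Sigma - λ_1 I)v = 0. First row:
  (11 - 11.1231)·v_x + (1)·v_y = 0, i.e. (-0.1231)·v_x + (1)·v_y = 0,
  so v ∝ (b, λ_1 - a) = (1, 0.1231) = u.
  ||u|| = √((1)² + (0.1231)²) = √(1.0152) ≈ 1.0075,
  v_1 = u/||u|| ≈ (0.9925, 0.1222) (||v_1|| = 1).

λ_1 = 11.1231,  λ_2 = 2.8769;  v_1 ≈ (0.9925, 0.1222)


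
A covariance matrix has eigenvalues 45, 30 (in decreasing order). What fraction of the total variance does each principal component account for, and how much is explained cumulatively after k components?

Step 1 — total variance = trace(Sigma) = Σ λ_i = 45 + 30 = 75.

Step 2 — fraction explained by component i = λ_i / Σ λ:
  PC1: 45/75 = 0.6
  PC2: 30/75 = 0.4

Step 3 — cumulative fraction after k components = (λ_1 + ... + λ_k) / Σ λ:
  k = 1: 45/75 = 0.6
  k = 2: (45 + 30)/75 = 75/75 = 1

Summary (fraction, with percent):

explained: PC1 0.6 (60%), PC2 0.4 (40%);  cumulative: 0.6, 1


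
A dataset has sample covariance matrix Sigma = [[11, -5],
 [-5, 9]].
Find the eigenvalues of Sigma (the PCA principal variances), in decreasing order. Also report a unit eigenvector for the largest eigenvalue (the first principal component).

Step 1 — characteristic polynomial of 2×2 Sigma:
  det(Sigma - λI) = λ² - trace · λ + det = 0.
  trace = 11 + 9 = 20, det = 11·9 - (-5)² = 74.
Step 2 — discriminant:
  Δ = trace² - 4·det = 400 - 296 = 104.
Step 3 — eigenvalues:
  λ = (trace ± √Δ)/2 = (20 ± 10.198)/2,
  λ_1 = 15.099,  λ_2 = 4.901.

Step 4 — unit eigenvector for λ_1: solve (Sigma - λ_1 I)v = 0. First row:
  (11 - 15.099)·v_x + (-5)·v_y = 0, i.e. (-4.099)·v_x + (-5)·v_y = 0,
  so v ∝ (b, λ_1 - a) = (-5, 4.099); multiply by -1 so the first entry is positive: u = (5, -4.099).
  ||u|| = √((5)² + (-4.099)²) = √(41.802) ≈ 6.4654,
  v_1 = u/||u|| ≈ (0.7733, -0.634) (||v_1|| = 1).

λ_1 = 15.099,  λ_2 = 4.901;  v_1 ≈ (0.7733, -0.634)


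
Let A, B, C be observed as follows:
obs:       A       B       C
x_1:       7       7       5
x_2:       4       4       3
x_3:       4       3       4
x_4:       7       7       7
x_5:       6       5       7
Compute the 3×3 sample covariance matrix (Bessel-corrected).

Step 1 — column means:
  mean(A) = (7 + 4 + 4 + 7 + 6) / 5 = 28/5 = 5.6
  mean(B) = (7 + 4 + 3 + 7 + 5) / 5 = 26/5 = 5.2
  mean(C) = (5 + 3 + 4 + 7 + 7) / 5 = 26/5 = 5.2

Step 2 — sample covariance S[i,j] = (1/(n-1)) · Σ_k (x_{k,i} - mean_i) · (x_{k,j} - mean_j), with n-1 = 4.
  S[A,A] = ((1.4)·(1.4) + (-1.6)·(-1.6) + (-1.6)·(-1.6) + (1.4)·(1.4) + (0.4)·(0.4)) / 4 = 9.2/4 = 2.3
  S[A,B] = ((1.4)·(1.8) + (-1.6)·(-1.2) + (-1.6)·(-2.2) + (1.4)·(1.8) + (0.4)·(-0.2)) / 4 = 10.4/4 = 2.6
  S[A,C] = ((1.4)·(-0.2) + (-1.6)·(-2.2) + (-1.6)·(-1.2) + (1.4)·(1.8) + (0.4)·(1.8)) / 4 = 8.4/4 = 2.1
  S[B,B] = ((1.8)·(1.8) + (-1.2)·(-1.2) + (-2.2)·(-2.2) + (1.8)·(1.8) + (-0.2)·(-0.2)) / 4 = 12.8/4 = 3.2
  S[B,C] = ((1.8)·(-0.2) + (-1.2)·(-2.2) + (-2.2)·(-1.2) + (1.8)·(1.8) + (-0.2)·(1.8)) / 4 = 7.8/4 = 1.95
  S[C,C] = ((-0.2)·(-0.2) + (-2.2)·(-2.2) + (-1.2)·(-1.2) + (1.8)·(1.8) + (1.8)·(1.8)) / 4 = 12.8/4 = 3.2

S is symmetric (S[j,i] = S[i,j]). Assembling:

S = [[2.3, 2.6, 2.1],
 [2.6, 3.2, 1.95],
 [2.1, 1.95, 3.2]]


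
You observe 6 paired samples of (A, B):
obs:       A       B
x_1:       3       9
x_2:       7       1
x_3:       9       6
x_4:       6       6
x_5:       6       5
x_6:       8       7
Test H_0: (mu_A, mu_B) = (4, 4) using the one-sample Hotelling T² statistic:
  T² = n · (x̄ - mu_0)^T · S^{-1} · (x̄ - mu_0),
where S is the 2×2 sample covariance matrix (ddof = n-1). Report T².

Step 1 — sample mean vector:
  mean(A) = (3 + 7 + 9 + 6 + 6 + 8) / 6 = 39/6 = 6.5
  mean(B) = (9 + 1 + 6 + 6 + 5 + 7) / 6 = 34/6 = 5.6667
  x̄ = (6.5, 5.6667),  deviation x̄ - mu_0 = (6.5, 5.6667) - (4, 4) = (2.5, 1.6667).

Step 2 — sample covariance matrix, S[i,j] = (1/(n-1)) · Σ_k (x_{k,i} - mean_i) · (x_{k,j} - mean_j), divisor n-1 = 5:
  S[A,A] = ((-3.5)·(-3.5) + (0.5)·(0.5) + (2.5)·(2.5) + (-0.5)·(-0.5) + (-0.5)·(-0.5) + (1.5)·(1.5)) / 5 = 21.5/5 = 4.3
  S[A,B] = ((-3.5)·(3.3333) + (0.5)·(-4.6667) + (2.5)·(0.3333) + (-0.5)·(0.3333) + (-0.5)·(-0.6667) + (1.5)·(1.3333)) / 5 = -11/5 = -2.2
  S[B,B] = ((3.3333)·(3.3333) + (-4.6667)·(-4.6667) + (0.3333)·(0.3333) + (0.3333)·(0.3333) + (-0.6667)·(-0.6667) + (1.3333)·(1.3333)) / 5 = 35.3333/5 = 7.0667
  S = [[4.3, -2.2],
 [-2.2, 7.0667]].

Step 3 — invert S. det(S) = 4.3·7.0667 - (-2.2)² = 25.5467.
  S^{-1} = (1/det) · [[d, -b], [-b, a]] = [[0.2766, 0.0861],
 [0.0861, 0.1683]].

Step 4 — quadratic form (x̄ - mu_0)^T · S^{-1} · (x̄ - mu_0):
  S^{-1} · (x̄ - mu_0) = (0.8351, 0.4958),
  (x̄ - mu_0)^T · [...] = (2.5)·(0.8351) + (1.6667)·(0.4958) = 2.9141.

Step 5 — scale by n: T² = 6 · 2.9141 = 17.4843.

T² ≈ 17.4843


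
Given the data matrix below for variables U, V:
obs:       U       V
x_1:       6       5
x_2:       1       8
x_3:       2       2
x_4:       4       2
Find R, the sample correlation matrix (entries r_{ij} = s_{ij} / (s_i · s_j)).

Step 1 — column means:
  mean(U) = (6 + 1 + 2 + 4) / 4 = 13/4 = 3.25
  mean(V) = (5 + 8 + 2 + 2) / 4 = 17/4 = 4.25

Step 2 — sample variances and covariances s[i,j] = (1/(n-1)) · Σ_k (x_{k,i} - mean_i) · (x_{k,j} - mean_j), with n-1 = 3:
  s[U,U] = ((2.75)·(2.75) + (-2.25)·(-2.25) + (-1.25)·(-1.25) + (0.75)·(0.75)) / 3 = 14.75/3 = 4.9167
  s[U,V] = ((2.75)·(0.75) + (-2.25)·(3.75) + (-1.25)·(-2.25) + (0.75)·(-2.25)) / 3 = -5.25/3 = -1.75
  s[V,V] = ((0.75)·(0.75) + (3.75)·(3.75) + (-2.25)·(-2.25) + (-2.25)·(-2.25)) / 3 = 24.75/3 = 8.25
  Sample standard deviations s_i = √(s[i,i]):
  s(U) = √(4.9167) = 2.2174
  s(V) = √(8.25) = 2.8723

Step 3 — r_{ij} = s_{ij} / (s_i · s_j):
  r[U,U] = 1 (diagonal).
  r[U,V] = -1.75 / (2.2174 · 2.8723) = -1.75 / 6.3689 = -0.2748
  r[V,V] = 1 (diagonal).

R is symmetric with unit diagonal. Assembling:

R = [[1, -0.2748],
 [-0.2748, 1]]


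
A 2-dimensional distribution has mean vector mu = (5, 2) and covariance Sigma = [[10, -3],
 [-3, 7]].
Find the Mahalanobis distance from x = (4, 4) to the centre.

Step 1 — centre the observation: (x - mu) = (-1, 2).

Step 2 — invert Sigma. det(Sigma) = 10·7 - (-3)² = 61.
  Sigma^{-1} = (1/det) · [[d, -b], [-b, a]] = [[0.1148, 0.0492],
 [0.0492, 0.1639]].

Step 3 — form the quadratic (x - mu)^T · Sigma^{-1} · (x - mu):
  Sigma^{-1} · (x - mu) = (-0.0164, 0.2787).
  (x - mu)^T · [Sigma^{-1} · (x - mu)] = (-1)·(-0.0164) + (2)·(0.2787) = 0.5738.

Step 4 — take square root: d = √(0.5738) ≈ 0.7575.

d(x, mu) = √(0.5738) ≈ 0.7575


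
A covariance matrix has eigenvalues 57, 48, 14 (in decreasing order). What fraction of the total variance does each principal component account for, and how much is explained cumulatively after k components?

Step 1 — total variance = trace(Sigma) = Σ λ_i = 57 + 48 + 14 = 119.

Step 2 — fraction explained by component i = λ_i / Σ λ:
  PC1: 57/119 = 0.479
  PC2: 48/119 = 0.4034
  PC3: 14/119 = 0.1176

Step 3 — cumulative fraction after k components = (λ_1 + ... + λ_k) / Σ λ:
  k = 1: 57/119 = 0.479
  k = 2: (57 + 48)/119 = 105/119 = 0.8824
  k = 3: (57 + 48 + 14)/119 = 119/119 = 1

Summary (fraction, with percent):

explained: PC1 0.479 (47.9%), PC2 0.4034 (40.34%), PC3 0.1176 (11.76%);  cumulative: 0.479, 0.8824, 1


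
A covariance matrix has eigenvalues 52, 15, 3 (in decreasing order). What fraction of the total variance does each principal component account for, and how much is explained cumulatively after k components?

Step 1 — total variance = trace(Sigma) = Σ λ_i = 52 + 15 + 3 = 70.

Step 2 — fraction explained by component i = λ_i / Σ λ:
  PC1: 52/70 = 0.7429
  PC2: 15/70 = 0.2143
  PC3: 3/70 = 0.0429

Step 3 — cumulative fraction after k components = (λ_1 + ... + λ_k) / Σ λ:
  k = 1: 52/70 = 0.7429
  k = 2: (52 + 15)/70 = 67/70 = 0.9571
  k = 3: (52 + 15 + 3)/70 = 70/70 = 1

Summary (fraction, with percent):

explained: PC1 0.7429 (74.29%), PC2 0.2143 (21.43%), PC3 0.0429 (4.29%);  cumulative: 0.7429, 0.9571, 1


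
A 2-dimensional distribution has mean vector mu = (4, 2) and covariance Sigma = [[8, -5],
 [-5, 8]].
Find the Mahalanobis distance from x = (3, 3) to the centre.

Step 1 — centre the observation: (x - mu) = (-1, 1).

Step 2 — invert Sigma. det(Sigma) = 8·8 - (-5)² = 39.
  Sigma^{-1} = (1/det) · [[d, -b], [-b, a]] = [[0.2051, 0.1282],
 [0.1282, 0.2051]].

Step 3 — form the quadratic (x - mu)^T · Sigma^{-1} · (x - mu):
  Sigma^{-1} · (x - mu) = (-0.0769, 0.0769).
  (x - mu)^T · [Sigma^{-1} · (x - mu)] = (-1)·(-0.0769) + (1)·(0.0769) = 0.1538.

Step 4 — take square root: d = √(0.1538) ≈ 0.3922.

d(x, mu) = √(0.1538) ≈ 0.3922


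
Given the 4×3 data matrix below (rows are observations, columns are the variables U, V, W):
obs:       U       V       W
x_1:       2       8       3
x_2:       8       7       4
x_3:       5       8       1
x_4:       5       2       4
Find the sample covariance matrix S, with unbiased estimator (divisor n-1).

Step 1 — column means:
  mean(U) = (2 + 8 + 5 + 5) / 4 = 20/4 = 5
  mean(V) = (8 + 7 + 8 + 2) / 4 = 25/4 = 6.25
  mean(W) = (3 + 4 + 1 + 4) / 4 = 12/4 = 3

Step 2 — sample covariance S[i,j] = (1/(n-1)) · Σ_k (x_{k,i} - mean_i) · (x_{k,j} - mean_j), with n-1 = 3.
  S[U,U] = ((-3)·(-3) + (3)·(3) + (0)·(0) + (0)·(0)) / 3 = 18/3 = 6
  S[U,V] = ((-3)·(1.75) + (3)·(0.75) + (0)·(1.75) + (0)·(-4.25)) / 3 = -3/3 = -1
  S[U,W] = ((-3)·(0) + (3)·(1) + (0)·(-2) + (0)·(1)) / 3 = 3/3 = 1
  S[V,V] = ((1.75)·(1.75) + (0.75)·(0.75) + (1.75)·(1.75) + (-4.25)·(-4.25)) / 3 = 24.75/3 = 8.25
  S[V,W] = ((1.75)·(0) + (0.75)·(1) + (1.75)·(-2) + (-4.25)·(1)) / 3 = -7/3 = -2.3333
  S[W,W] = ((0)·(0) + (1)·(1) + (-2)·(-2) + (1)·(1)) / 3 = 6/3 = 2

S is symmetric (S[j,i] = S[i,j]). Assembling:

S = [[6, -1, 1],
 [-1, 8.25, -2.3333],
 [1, -2.3333, 2]]


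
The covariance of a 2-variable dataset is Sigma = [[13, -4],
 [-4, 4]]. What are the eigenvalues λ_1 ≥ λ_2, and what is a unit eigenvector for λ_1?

Step 1 — characteristic polynomial of 2×2 Sigma:
  det(Sigma - λI) = λ² - trace · λ + det = 0.
  trace = 13 + 4 = 17, det = 13·4 - (-4)² = 36.
Step 2 — discriminant:
  Δ = trace² - 4·det = 289 - 144 = 145.
Step 3 — eigenvalues:
  λ = (trace ± √Δ)/2 = (17 ± 12.0416)/2,
  λ_1 = 14.5208,  λ_2 = 2.4792.

Step 4 — unit eigenvector for λ_1: solve (Sigma - λ_1 I)v = 0. First row:
  (13 - 14.5208)·v_x + (-4)·v_y = 0, i.e. (-1.5208)·v_x + (-4)·v_y = 0,
  so v ∝ (b, λ_1 - a) = (-4, 1.5208); multiply by -1 so the first entry is positive: u = (4, -1.5208).
  ||u|| = √((4)² + (-1.5208)²) = √(18.3128) ≈ 4.2793,
  v_1 = u/||u|| ≈ (0.9347, -0.3554) (||v_1|| = 1).

λ_1 = 14.5208,  λ_2 = 2.4792;  v_1 ≈ (0.9347, -0.3554)


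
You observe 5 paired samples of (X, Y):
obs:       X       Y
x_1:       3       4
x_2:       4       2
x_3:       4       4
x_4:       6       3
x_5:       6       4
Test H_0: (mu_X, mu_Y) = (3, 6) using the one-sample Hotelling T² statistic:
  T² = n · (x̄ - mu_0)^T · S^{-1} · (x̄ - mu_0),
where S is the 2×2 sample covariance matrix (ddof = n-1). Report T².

Step 1 — sample mean vector:
  mean(X) = (3 + 4 + 4 + 6 + 6) / 5 = 23/5 = 4.6
  mean(Y) = (4 + 2 + 4 + 3 + 4) / 5 = 17/5 = 3.4
  x̄ = (4.6, 3.4),  deviation x̄ - mu_0 = (4.6, 3.4) - (3, 6) = (1.6, -2.6).

Step 2 — sample covariance matrix, S[i,j] = (1/(n-1)) · Σ_k (x_{k,i} - mean_i) · (x_{k,j} - mean_j), divisor n-1 = 4:
  S[X,X] = ((-1.6)·(-1.6) + (-0.6)·(-0.6) + (-0.6)·(-0.6) + (1.4)·(1.4) + (1.4)·(1.4)) / 4 = 7.2/4 = 1.8
  S[X,Y] = ((-1.6)·(0.6) + (-0.6)·(-1.4) + (-0.6)·(0.6) + (1.4)·(-0.4) + (1.4)·(0.6)) / 4 = -0.2/4 = -0.05
  S[Y,Y] = ((0.6)·(0.6) + (-1.4)·(-1.4) + (0.6)·(0.6) + (-0.4)·(-0.4) + (0.6)·(0.6)) / 4 = 3.2/4 = 0.8
  S = [[1.8, -0.05],
 [-0.05, 0.8]].

Step 3 — invert S. det(S) = 1.8·0.8 - (-0.05)² = 1.4375.
  S^{-1} = (1/det) · [[d, -b], [-b, a]] = [[0.5565, 0.0348],
 [0.0348, 1.2522]].

Step 4 — quadratic form (x̄ - mu_0)^T · S^{-1} · (x̄ - mu_0):
  S^{-1} · (x̄ - mu_0) = (0.8, -3.2),
  (x̄ - mu_0)^T · [...] = (1.6)·(0.8) + (-2.6)·(-3.2) = 9.6.

Step 5 — scale by n: T² = 5 · 9.6 = 48.

T² ≈ 48


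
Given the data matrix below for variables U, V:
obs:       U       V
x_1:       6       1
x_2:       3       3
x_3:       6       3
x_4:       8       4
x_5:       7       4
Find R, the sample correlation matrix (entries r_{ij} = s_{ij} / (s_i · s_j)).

Step 1 — column means:
  mean(U) = (6 + 3 + 6 + 8 + 7) / 5 = 30/5 = 6
  mean(V) = (1 + 3 + 3 + 4 + 4) / 5 = 15/5 = 3

Step 2 — sample variances and covariances s[i,j] = (1/(n-1)) · Σ_k (x_{k,i} - mean_i) · (x_{k,j} - mean_j), with n-1 = 4:
  s[U,U] = ((0)·(0) + (-3)·(-3) + (0)·(0) + (2)·(2) + (1)·(1)) / 4 = 14/4 = 3.5
  s[U,V] = ((0)·(-2) + (-3)·(0) + (0)·(0) + (2)·(1) + (1)·(1)) / 4 = 3/4 = 0.75
  s[V,V] = ((-2)·(-2) + (0)·(0) + (0)·(0) + (1)·(1) + (1)·(1)) / 4 = 6/4 = 1.5
  Sample standard deviations s_i = √(s[i,i]):
  s(U) = √(3.5) = 1.8708
  s(V) = √(1.5) = 1.2247

Step 3 — r_{ij} = s_{ij} / (s_i · s_j):
  r[U,U] = 1 (diagonal).
  r[U,V] = 0.75 / (1.8708 · 1.2247) = 0.75 / 2.2913 = 0.3273
  r[V,V] = 1 (diagonal).

R is symmetric with unit diagonal. Assembling:

R = [[1, 0.3273],
 [0.3273, 1]]


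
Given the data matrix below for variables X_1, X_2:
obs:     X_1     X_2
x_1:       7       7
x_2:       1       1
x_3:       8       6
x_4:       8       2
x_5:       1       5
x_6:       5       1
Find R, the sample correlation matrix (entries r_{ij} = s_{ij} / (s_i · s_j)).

Step 1 — column means:
  mean(X_1) = (7 + 1 + 8 + 8 + 1 + 5) / 6 = 30/6 = 5
  mean(X_2) = (7 + 1 + 6 + 2 + 5 + 1) / 6 = 22/6 = 3.6667

Step 2 — sample variances and covariances s[i,j] = (1/(n-1)) · Σ_k (x_{k,i} - mean_i) · (x_{k,j} - mean_j), with n-1 = 5:
  s[X_1,X_1] = ((2)·(2) + (-4)·(-4) + (3)·(3) + (3)·(3) + (-4)·(-4) + (0)·(0)) / 5 = 54/5 = 10.8
  s[X_1,X_2] = ((2)·(3.3333) + (-4)·(-2.6667) + (3)·(2.3333) + (3)·(-1.6667) + (-4)·(1.3333) + (0)·(-2.6667)) / 5 = 14/5 = 2.8
  s[X_2,X_2] = ((3.3333)·(3.3333) + (-2.6667)·(-2.6667) + (2.3333)·(2.3333) + (-1.6667)·(-1.6667) + (1.3333)·(1.3333) + (-2.6667)·(-2.6667)) / 5 = 35.3333/5 = 7.0667
  Sample standard deviations s_i = √(s[i,i]):
  s(X_1) = √(10.8) = 3.2863
  s(X_2) = √(7.0667) = 2.6583

Step 3 — r_{ij} = s_{ij} / (s_i · s_j):
  r[X_1,X_1] = 1 (diagonal).
  r[X_1,X_2] = 2.8 / (3.2863 · 2.6583) = 2.8 / 8.7361 = 0.3205
  r[X_2,X_2] = 1 (diagonal).

R is symmetric with unit diagonal. Assembling:

R = [[1, 0.3205],
 [0.3205, 1]]


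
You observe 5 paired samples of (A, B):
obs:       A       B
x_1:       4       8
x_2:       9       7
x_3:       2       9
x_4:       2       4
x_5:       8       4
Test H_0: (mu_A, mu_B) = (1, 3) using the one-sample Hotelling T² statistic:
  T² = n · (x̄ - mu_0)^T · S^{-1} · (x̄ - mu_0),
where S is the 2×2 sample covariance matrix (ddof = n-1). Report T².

Step 1 — sample mean vector:
  mean(A) = (4 + 9 + 2 + 2 + 8) / 5 = 25/5 = 5
  mean(B) = (8 + 7 + 9 + 4 + 4) / 5 = 32/5 = 6.4
  x̄ = (5, 6.4),  deviation x̄ - mu_0 = (5, 6.4) - (1, 3) = (4, 3.4).

Step 2 — sample covariance matrix, S[i,j] = (1/(n-1)) · Σ_k (x_{k,i} - mean_i) · (x_{k,j} - mean_j), divisor n-1 = 4:
  S[A,A] = ((-1)·(-1) + (4)·(4) + (-3)·(-3) + (-3)·(-3) + (3)·(3)) / 4 = 44/4 = 11
  S[A,B] = ((-1)·(1.6) + (4)·(0.6) + (-3)·(2.6) + (-3)·(-2.4) + (3)·(-2.4)) / 4 = -7/4 = -1.75
  S[B,B] = ((1.6)·(1.6) + (0.6)·(0.6) + (2.6)·(2.6) + (-2.4)·(-2.4) + (-2.4)·(-2.4)) / 4 = 21.2/4 = 5.3
  S = [[11, -1.75],
 [-1.75, 5.3]].

Step 3 — invert S. det(S) = 11·5.3 - (-1.75)² = 55.2375.
  S^{-1} = (1/det) · [[d, -b], [-b, a]] = [[0.0959, 0.0317],
 [0.0317, 0.1991]].

Step 4 — quadratic form (x̄ - mu_0)^T · S^{-1} · (x̄ - mu_0):
  S^{-1} · (x̄ - mu_0) = (0.4915, 0.8038),
  (x̄ - mu_0)^T · [...] = (4)·(0.4915) + (3.4)·(0.8038) = 4.699.

Step 5 — scale by n: T² = 5 · 4.699 = 23.4949.

T² ≈ 23.4949


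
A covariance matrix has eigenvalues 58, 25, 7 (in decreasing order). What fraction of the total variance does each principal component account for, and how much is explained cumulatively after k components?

Step 1 — total variance = trace(Sigma) = Σ λ_i = 58 + 25 + 7 = 90.

Step 2 — fraction explained by component i = λ_i / Σ λ:
  PC1: 58/90 = 0.6444
  PC2: 25/90 = 0.2778
  PC3: 7/90 = 0.0778

Step 3 — cumulative fraction after k components = (λ_1 + ... + λ_k) / Σ λ:
  k = 1: 58/90 = 0.6444
  k = 2: (58 + 25)/90 = 83/90 = 0.9222
  k = 3: (58 + 25 + 7)/90 = 90/90 = 1

Summary (fraction, with percent):

explained: PC1 0.6444 (64.44%), PC2 0.2778 (27.78%), PC3 0.0778 (7.78%);  cumulative: 0.6444, 0.9222, 1


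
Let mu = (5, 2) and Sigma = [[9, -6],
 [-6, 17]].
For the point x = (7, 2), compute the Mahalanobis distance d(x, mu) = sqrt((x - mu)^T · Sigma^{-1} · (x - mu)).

Step 1 — centre the observation: (x - mu) = (2, 0).

Step 2 — invert Sigma. det(Sigma) = 9·17 - (-6)² = 117.
  Sigma^{-1} = (1/det) · [[d, -b], [-b, a]] = [[0.1453, 0.0513],
 [0.0513, 0.0769]].

Step 3 — form the quadratic (x - mu)^T · Sigma^{-1} · (x - mu):
  Sigma^{-1} · (x - mu) = (0.2906, 0.1026).
  (x - mu)^T · [Sigma^{-1} · (x - mu)] = (2)·(0.2906) + (0)·(0.1026) = 0.5812.

Step 4 — take square root: d = √(0.5812) ≈ 0.7624.

d(x, mu) = √(0.5812) ≈ 0.7624


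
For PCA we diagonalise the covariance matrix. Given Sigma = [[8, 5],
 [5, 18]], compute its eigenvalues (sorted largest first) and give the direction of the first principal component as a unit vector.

Step 1 — characteristic polynomial of 2×2 Sigma:
  det(Sigma - λI) = λ² - trace · λ + det = 0.
  trace = 8 + 18 = 26, det = 8·18 - (5)² = 119.
Step 2 — discriminant:
  Δ = trace² - 4·det = 676 - 476 = 200.
Step 3 — eigenvalues:
  λ = (trace ± √Δ)/2 = (26 ± 14.1421)/2,
  λ_1 = 20.0711,  λ_2 = 5.9289.

Step 4 — unit eigenvector for λ_1: solve (Sigma - λ_1 I)v = 0. First row:
  (8 - 20.0711)·v_x + (5)·v_y = 0, i.e. (-12.0711)·v_x + (5)·v_y = 0,
  so v ∝ (b, λ_1 - a) = (5, 12.0711) = u.
  ||u|| = √((5)² + (12.0711)²) = √(170.7107) ≈ 13.0656,
  v_1 = u/||u|| ≈ (0.3827, 0.9239) (||v_1|| = 1).

λ_1 = 20.0711,  λ_2 = 5.9289;  v_1 ≈ (0.3827, 0.9239)


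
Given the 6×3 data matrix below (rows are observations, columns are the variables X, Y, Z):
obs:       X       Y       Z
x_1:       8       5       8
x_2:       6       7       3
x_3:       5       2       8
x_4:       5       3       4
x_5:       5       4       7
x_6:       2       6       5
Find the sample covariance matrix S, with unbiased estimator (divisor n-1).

Step 1 — column means:
  mean(X) = (8 + 6 + 5 + 5 + 5 + 2) / 6 = 31/6 = 5.1667
  mean(Y) = (5 + 7 + 2 + 3 + 4 + 6) / 6 = 27/6 = 4.5
  mean(Z) = (8 + 3 + 8 + 4 + 7 + 5) / 6 = 35/6 = 5.8333

Step 2 — sample covariance S[i,j] = (1/(n-1)) · Σ_k (x_{k,i} - mean_i) · (x_{k,j} - mean_j), with n-1 = 5.
  S[X,X] = ((2.8333)·(2.8333) + (0.8333)·(0.8333) + (-0.1667)·(-0.1667) + (-0.1667)·(-0.1667) + (-0.1667)·(-0.1667) + (-3.1667)·(-3.1667)) / 5 = 18.8333/5 = 3.7667
  S[X,Y] = ((2.8333)·(0.5) + (0.8333)·(2.5) + (-0.1667)·(-2.5) + (-0.1667)·(-1.5) + (-0.1667)·(-0.5) + (-3.1667)·(1.5)) / 5 = -0.5/5 = -0.1
  S[X,Z] = ((2.8333)·(2.1667) + (0.8333)·(-2.8333) + (-0.1667)·(2.1667) + (-0.1667)·(-1.8333) + (-0.1667)·(1.1667) + (-3.1667)·(-0.8333)) / 5 = 6.1667/5 = 1.2333
  S[Y,Y] = ((0.5)·(0.5) + (2.5)·(2.5) + (-2.5)·(-2.5) + (-1.5)·(-1.5) + (-0.5)·(-0.5) + (1.5)·(1.5)) / 5 = 17.5/5 = 3.5
  S[Y,Z] = ((0.5)·(2.1667) + (2.5)·(-2.8333) + (-2.5)·(2.1667) + (-1.5)·(-1.8333) + (-0.5)·(1.1667) + (1.5)·(-0.8333)) / 5 = -10.5/5 = -2.1
  S[Z,Z] = ((2.1667)·(2.1667) + (-2.8333)·(-2.8333) + (2.1667)·(2.1667) + (-1.8333)·(-1.8333) + (1.1667)·(1.1667) + (-0.8333)·(-0.8333)) / 5 = 22.8333/5 = 4.5667

S is symmetric (S[j,i] = S[i,j]). Assembling:

S = [[3.7667, -0.1, 1.2333],
 [-0.1, 3.5, -2.1],
 [1.2333, -2.1, 4.5667]]


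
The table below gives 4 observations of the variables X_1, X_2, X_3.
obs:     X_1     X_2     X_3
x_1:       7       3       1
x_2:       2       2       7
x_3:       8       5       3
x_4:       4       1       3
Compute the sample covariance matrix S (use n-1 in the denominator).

Step 1 — column means:
  mean(X_1) = (7 + 2 + 8 + 4) / 4 = 21/4 = 5.25
  mean(X_2) = (3 + 2 + 5 + 1) / 4 = 11/4 = 2.75
  mean(X_3) = (1 + 7 + 3 + 3) / 4 = 14/4 = 3.5

Step 2 — sample covariance S[i,j] = (1/(n-1)) · Σ_k (x_{k,i} - mean_i) · (x_{k,j} - mean_j), with n-1 = 3.
  S[X_1,X_1] = ((1.75)·(1.75) + (-3.25)·(-3.25) + (2.75)·(2.75) + (-1.25)·(-1.25)) / 3 = 22.75/3 = 7.5833
  S[X_1,X_2] = ((1.75)·(0.25) + (-3.25)·(-0.75) + (2.75)·(2.25) + (-1.25)·(-1.75)) / 3 = 11.25/3 = 3.75
  S[X_1,X_3] = ((1.75)·(-2.5) + (-3.25)·(3.5) + (2.75)·(-0.5) + (-1.25)·(-0.5)) / 3 = -16.5/3 = -5.5
  S[X_2,X_2] = ((0.25)·(0.25) + (-0.75)·(-0.75) + (2.25)·(2.25) + (-1.75)·(-1.75)) / 3 = 8.75/3 = 2.9167
  S[X_2,X_3] = ((0.25)·(-2.5) + (-0.75)·(3.5) + (2.25)·(-0.5) + (-1.75)·(-0.5)) / 3 = -3.5/3 = -1.1667
  S[X_3,X_3] = ((-2.5)·(-2.5) + (3.5)·(3.5) + (-0.5)·(-0.5) + (-0.5)·(-0.5)) / 3 = 19/3 = 6.3333

S is symmetric (S[j,i] = S[i,j]). Assembling:

S = [[7.5833, 3.75, -5.5],
 [3.75, 2.9167, -1.1667],
 [-5.5, -1.1667, 6.3333]]


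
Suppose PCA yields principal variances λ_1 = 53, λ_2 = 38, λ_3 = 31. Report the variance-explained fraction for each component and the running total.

Step 1 — total variance = trace(Sigma) = Σ λ_i = 53 + 38 + 31 = 122.

Step 2 — fraction explained by component i = λ_i / Σ λ:
  PC1: 53/122 = 0.4344
  PC2: 38/122 = 0.3115
  PC3: 31/122 = 0.2541

Step 3 — cumulative fraction after k components = (λ_1 + ... + λ_k) / Σ λ:
  k = 1: 53/122 = 0.4344
  k = 2: (53 + 38)/122 = 91/122 = 0.7459
  k = 3: (53 + 38 + 31)/122 = 122/122 = 1

Summary (fraction, with percent):

explained: PC1 0.4344 (43.44%), PC2 0.3115 (31.15%), PC3 0.2541 (25.41%);  cumulative: 0.4344, 0.7459, 1


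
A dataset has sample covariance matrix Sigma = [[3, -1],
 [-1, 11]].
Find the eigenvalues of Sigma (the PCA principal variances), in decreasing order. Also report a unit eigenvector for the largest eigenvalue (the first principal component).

Step 1 — characteristic polynomial of 2×2 Sigma:
  det(Sigma - λI) = λ² - trace · λ + det = 0.
  trace = 3 + 11 = 14, det = 3·11 - (-1)² = 32.
Step 2 — discriminant:
  Δ = trace² - 4·det = 196 - 128 = 68.
Step 3 — eigenvalues:
  λ = (trace ± √Δ)/2 = (14 ± 8.2462)/2,
  λ_1 = 11.1231,  λ_2 = 2.8769.

Step 4 — unit eigenvector for λ_1: solve (Sigma - λ_1 I)v = 0. First row:
  (3 - 11.1231)·v_x + (-1)·v_y = 0, i.e. (-8.1231)·v_x + (-1)·v_y = 0,
  so v ∝ (b, λ_1 - a) = (-1, 8.1231); multiply by -1 so the first entry is positive: u = (1, -8.1231).
  ||u|| = √((1)² + (-8.1231)²) = √(66.9848) ≈ 8.1844,
  v_1 = u/||u|| ≈ (0.1222, -0.9925) (||v_1|| = 1).

λ_1 = 11.1231,  λ_2 = 2.8769;  v_1 ≈ (0.1222, -0.9925)


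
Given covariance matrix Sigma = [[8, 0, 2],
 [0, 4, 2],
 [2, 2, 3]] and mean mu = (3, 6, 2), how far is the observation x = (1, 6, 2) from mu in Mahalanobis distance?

Step 1 — centre the observation: (x - mu) = (-2, 0, 0).

Step 2 — invert Sigma (cofactor / det for 3×3, or solve directly):
  Sigma^{-1} = [[0.1667, 0.0833, -0.1667],
 [0.0833, 0.4167, -0.3333],
 [-0.1667, -0.3333, 0.6667]].

Step 3 — form the quadratic (x - mu)^T · Sigma^{-1} · (x - mu):
  Sigma^{-1} · (x - mu) = (-0.3333, -0.1667, 0.3333).
  (x - mu)^T · [Sigma^{-1} · (x - mu)] = (-2)·(-0.3333) + (0)·(-0.1667) + (0)·(0.3333) = 0.6667.

Step 4 — take square root: d = √(0.6667) ≈ 0.8165.

d(x, mu) = √(0.6667) ≈ 0.8165


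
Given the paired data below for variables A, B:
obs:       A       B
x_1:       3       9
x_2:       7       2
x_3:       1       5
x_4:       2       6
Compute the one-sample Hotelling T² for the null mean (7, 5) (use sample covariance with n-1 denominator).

Step 1 — sample mean vector:
  mean(A) = (3 + 7 + 1 + 2) / 4 = 13/4 = 3.25
  mean(B) = (9 + 2 + 5 + 6) / 4 = 22/4 = 5.5
  x̄ = (3.25, 5.5),  deviation x̄ - mu_0 = (3.25, 5.5) - (7, 5) = (-3.75, 0.5).

Step 2 — sample covariance matrix, S[i,j] = (1/(n-1)) · Σ_k (x_{k,i} - mean_i) · (x_{k,j} - mean_j), divisor n-1 = 3:
  S[A,A] = ((-0.25)·(-0.25) + (3.75)·(3.75) + (-2.25)·(-2.25) + (-1.25)·(-1.25)) / 3 = 20.75/3 = 6.9167
  S[A,B] = ((-0.25)·(3.5) + (3.75)·(-3.5) + (-2.25)·(-0.5) + (-1.25)·(0.5)) / 3 = -13.5/3 = -4.5
  S[B,B] = ((3.5)·(3.5) + (-3.5)·(-3.5) + (-0.5)·(-0.5) + (0.5)·(0.5)) / 3 = 25/3 = 8.3333
  S = [[6.9167, -4.5],
 [-4.5, 8.3333]].

Step 3 — invert S. det(S) = 6.9167·8.3333 - (-4.5)² = 37.3889.
  S^{-1} = (1/det) · [[d, -b], [-b, a]] = [[0.2229, 0.1204],
 [0.1204, 0.185]].

Step 4 — quadratic form (x̄ - mu_0)^T · S^{-1} · (x̄ - mu_0):
  S^{-1} · (x̄ - mu_0) = (-0.7756, -0.3588),
  (x̄ - mu_0)^T · [...] = (-3.75)·(-0.7756) + (0.5)·(-0.3588) = 2.7292.

Step 5 — scale by n: T² = 4 · 2.7292 = 10.9168.

T² ≈ 10.9168


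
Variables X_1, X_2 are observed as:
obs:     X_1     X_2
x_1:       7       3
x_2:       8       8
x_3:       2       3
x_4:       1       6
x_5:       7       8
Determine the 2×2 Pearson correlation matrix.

Step 1 — column means:
  mean(X_1) = (7 + 8 + 2 + 1 + 7) / 5 = 25/5 = 5
  mean(X_2) = (3 + 8 + 3 + 6 + 8) / 5 = 28/5 = 5.6

Step 2 — sample variances and covariances s[i,j] = (1/(n-1)) · Σ_k (x_{k,i} - mean_i) · (x_{k,j} - mean_j), with n-1 = 4:
  s[X_1,X_1] = ((2)·(2) + (3)·(3) + (-3)·(-3) + (-4)·(-4) + (2)·(2)) / 4 = 42/4 = 10.5
  s[X_1,X_2] = ((2)·(-2.6) + (3)·(2.4) + (-3)·(-2.6) + (-4)·(0.4) + (2)·(2.4)) / 4 = 13/4 = 3.25
  s[X_2,X_2] = ((-2.6)·(-2.6) + (2.4)·(2.4) + (-2.6)·(-2.6) + (0.4)·(0.4) + (2.4)·(2.4)) / 4 = 25.2/4 = 6.3
  Sample standard deviations s_i = √(s[i,i]):
  s(X_1) = √(10.5) = 3.2404
  s(X_2) = √(6.3) = 2.51

Step 3 — r_{ij} = s_{ij} / (s_i · s_j):
  r[X_1,X_1] = 1 (diagonal).
  r[X_1,X_2] = 3.25 / (3.2404 · 2.51) = 3.25 / 8.1333 = 0.3996
  r[X_2,X_2] = 1 (diagonal).

R is symmetric with unit diagonal. Assembling:

R = [[1, 0.3996],
 [0.3996, 1]]


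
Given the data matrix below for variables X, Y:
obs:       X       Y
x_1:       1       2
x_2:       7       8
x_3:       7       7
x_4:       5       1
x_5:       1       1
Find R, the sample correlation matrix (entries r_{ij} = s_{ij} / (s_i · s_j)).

Step 1 — column means:
  mean(X) = (1 + 7 + 7 + 5 + 1) / 5 = 21/5 = 4.2
  mean(Y) = (2 + 8 + 7 + 1 + 1) / 5 = 19/5 = 3.8

Step 2 — sample variances and covariances s[i,j] = (1/(n-1)) · Σ_k (x_{k,i} - mean_i) · (x_{k,j} - mean_j), with n-1 = 4:
  s[X,X] = ((-3.2)·(-3.2) + (2.8)·(2.8) + (2.8)·(2.8) + (0.8)·(0.8) + (-3.2)·(-3.2)) / 4 = 36.8/4 = 9.2
  s[X,Y] = ((-3.2)·(-1.8) + (2.8)·(4.2) + (2.8)·(3.2) + (0.8)·(-2.8) + (-3.2)·(-2.8)) / 4 = 33.2/4 = 8.3
  s[Y,Y] = ((-1.8)·(-1.8) + (4.2)·(4.2) + (3.2)·(3.2) + (-2.8)·(-2.8) + (-2.8)·(-2.8)) / 4 = 46.8/4 = 11.7
  Sample standard deviations s_i = √(s[i,i]):
  s(X) = √(9.2) = 3.0332
  s(Y) = √(11.7) = 3.4205

Step 3 — r_{ij} = s_{ij} / (s_i · s_j):
  r[X,X] = 1 (diagonal).
  r[X,Y] = 8.3 / (3.0332 · 3.4205) = 8.3 / 10.375 = 0.8
  r[Y,Y] = 1 (diagonal).

R is symmetric with unit diagonal. Assembling:

R = [[1, 0.8],
 [0.8, 1]]


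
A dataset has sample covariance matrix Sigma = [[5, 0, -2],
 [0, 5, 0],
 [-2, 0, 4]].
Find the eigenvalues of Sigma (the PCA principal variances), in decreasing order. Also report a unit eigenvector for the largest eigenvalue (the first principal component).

Step 1 — characteristic polynomial p(λ) = det(λI - Sigma) = λ³ - tr·λ² + c_1·λ - det, where tr = trace, c_1 = sum of the principal 2×2 minors, det = det(Sigma):
  tr = 5 + 5 + 4 = 14,
  c_1 = (5·5 - (0)²) + (5·4 - (-2)²) + (5·4 - (0)²) = 25 + 16 + 20 = 61,
  det = 5·(5·4 - (0)²) - (0)·((0)·4 - (0)·(-2)) + (-2)·((0)·(0) - 5·(-2)) = 5·(20) - (0)·(0) + (-2)·(10) = 80.
  So p(λ) = λ³ - 14λ² + 61λ - 80.
Step 2 — look for an integer root (rational root theorem: any rational root is an integer divisor of 80). Testing λ = 5:
  p(5) = 125 - 350 + 305 - 80 = 0  ✓
  Dividing out (λ - 5): p(λ) = (λ - 5)(λ² - 9λ + 16).
Step 3 — remaining eigenvalues from the quadratic λ² - 9λ + 16 = 0:
  Δ = 9² - 4·16 = 81 - 64 = 17,  λ = (9 ± √17)/2 = (9 ± 4.1231)/2 ≈ 6.5616 or 2.4384.
  Sorted: λ_1 = 6.5616,  λ_2 = 5,  λ_3 = 2.4384  (check: sum = 14 = tr ✓).

Step 4 — unit eigenvector for λ_1 ≈ 6.5616: v spans the null space of (Sigma - λ_1 I), whose rows are
  r_1 = (-1.5616, 0, -2),  r_2 = (0, -1.5616, 0),  r_3 = (-2, 0, -2.5616).
  v is orthogonal to every row, so take v ∝ r_1 × r_2 = ((0)·(0) - (-2)·(-1.5616), (-2)·(0) - (-1.5616)·(0), (-1.5616)·(-1.5616) - (0)·(0)) ≈ (-3.1231, 0, 2.4384).
  Rescale (multiply by -1 so the first nonzero entry is positive): u = (3.1231, 0, -2.4384).
  ||u|| = √((3.1231)² + (0)² + (-2.4384)²) = √(15.6998) ≈ 3.9623,  v_1 = u/||u|| ≈ (0.7882, 0, -0.6154) (||v_1|| = 1).

λ_1 = 6.5616,  λ_2 = 5,  λ_3 = 2.4384;  v_1 ≈ (0.7882, 0, -0.6154)


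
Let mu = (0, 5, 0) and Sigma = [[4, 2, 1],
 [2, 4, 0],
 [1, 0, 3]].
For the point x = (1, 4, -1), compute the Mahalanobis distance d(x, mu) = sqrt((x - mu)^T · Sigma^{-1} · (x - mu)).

Step 1 — centre the observation: (x - mu) = (1, -1, -1).

Step 2 — invert Sigma (cofactor / det for 3×3, or solve directly):
  Sigma^{-1} = [[0.375, -0.1875, -0.125],
 [-0.1875, 0.3438, 0.0625],
 [-0.125, 0.0625, 0.375]].

Step 3 — form the quadratic (x - mu)^T · Sigma^{-1} · (x - mu):
  Sigma^{-1} · (x - mu) = (0.6875, -0.5938, -0.5625).
  (x - mu)^T · [Sigma^{-1} · (x - mu)] = (1)·(0.6875) + (-1)·(-0.5938) + (-1)·(-0.5625) = 1.8438.

Step 4 — take square root: d = √(1.8438) ≈ 1.3578.

d(x, mu) = √(1.8438) ≈ 1.3578


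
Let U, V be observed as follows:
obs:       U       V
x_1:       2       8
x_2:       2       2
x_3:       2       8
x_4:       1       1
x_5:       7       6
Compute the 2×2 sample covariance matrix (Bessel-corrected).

Step 1 — column means:
  mean(U) = (2 + 2 + 2 + 1 + 7) / 5 = 14/5 = 2.8
  mean(V) = (8 + 2 + 8 + 1 + 6) / 5 = 25/5 = 5

Step 2 — sample covariance S[i,j] = (1/(n-1)) · Σ_k (x_{k,i} - mean_i) · (x_{k,j} - mean_j), with n-1 = 4.
  S[U,U] = ((-0.8)·(-0.8) + (-0.8)·(-0.8) + (-0.8)·(-0.8) + (-1.8)·(-1.8) + (4.2)·(4.2)) / 4 = 22.8/4 = 5.7
  S[U,V] = ((-0.8)·(3) + (-0.8)·(-3) + (-0.8)·(3) + (-1.8)·(-4) + (4.2)·(1)) / 4 = 9/4 = 2.25
  S[V,V] = ((3)·(3) + (-3)·(-3) + (3)·(3) + (-4)·(-4) + (1)·(1)) / 4 = 44/4 = 11

S is symmetric (S[j,i] = S[i,j]). Assembling:

S = [[5.7, 2.25],
 [2.25, 11]]


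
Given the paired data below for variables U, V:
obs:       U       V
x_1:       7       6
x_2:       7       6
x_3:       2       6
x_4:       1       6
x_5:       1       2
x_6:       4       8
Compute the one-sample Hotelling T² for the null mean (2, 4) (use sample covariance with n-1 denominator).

Step 1 — sample mean vector:
  mean(U) = (7 + 7 + 2 + 1 + 1 + 4) / 6 = 22/6 = 3.6667
  mean(V) = (6 + 6 + 6 + 6 + 2 + 8) / 6 = 34/6 = 5.6667
  x̄ = (3.6667, 5.6667),  deviation x̄ - mu_0 = (3.6667, 5.6667) - (2, 4) = (1.6667, 1.6667).

Step 2 — sample covariance matrix, S[i,j] = (1/(n-1)) · Σ_k (x_{k,i} - mean_i) · (x_{k,j} - mean_j), divisor n-1 = 5:
  S[U,U] = ((3.3333)·(3.3333) + (3.3333)·(3.3333) + (-1.6667)·(-1.6667) + (-2.6667)·(-2.6667) + (-2.6667)·(-2.6667) + (0.3333)·(0.3333)) / 5 = 39.3333/5 = 7.8667
  S[U,V] = ((3.3333)·(0.3333) + (3.3333)·(0.3333) + (-1.6667)·(0.3333) + (-2.6667)·(0.3333) + (-2.6667)·(-3.6667) + (0.3333)·(2.3333)) / 5 = 11.3333/5 = 2.2667
  S[V,V] = ((0.3333)·(0.3333) + (0.3333)·(0.3333) + (0.3333)·(0.3333) + (0.3333)·(0.3333) + (-3.6667)·(-3.6667) + (2.3333)·(2.3333)) / 5 = 19.3333/5 = 3.8667
  S = [[7.8667, 2.2667],
 [2.2667, 3.8667]].

Step 3 — invert S. det(S) = 7.8667·3.8667 - (2.2667)² = 25.28.
  S^{-1} = (1/det) · [[d, -b], [-b, a]] = [[0.153, -0.0897],
 [-0.0897, 0.3112]].

Step 4 — quadratic form (x̄ - mu_0)^T · S^{-1} · (x̄ - mu_0):
  S^{-1} · (x̄ - mu_0) = (0.1055, 0.3692),
  (x̄ - mu_0)^T · [...] = (1.6667)·(0.1055) + (1.6667)·(0.3692) = 0.7911.

Step 5 — scale by n: T² = 6 · 0.7911 = 4.7468.

T² ≈ 4.7468


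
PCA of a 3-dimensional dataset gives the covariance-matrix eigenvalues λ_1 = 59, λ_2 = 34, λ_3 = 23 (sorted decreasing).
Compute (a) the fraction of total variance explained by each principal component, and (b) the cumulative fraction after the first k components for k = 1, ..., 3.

Step 1 — total variance = trace(Sigma) = Σ λ_i = 59 + 34 + 23 = 116.

Step 2 — fraction explained by component i = λ_i / Σ λ:
  PC1: 59/116 = 0.5086
  PC2: 34/116 = 0.2931
  PC3: 23/116 = 0.1983

Step 3 — cumulative fraction after k components = (λ_1 + ... + λ_k) / Σ λ:
  k = 1: 59/116 = 0.5086
  k = 2: (59 + 34)/116 = 93/116 = 0.8017
  k = 3: (59 + 34 + 23)/116 = 116/116 = 1

Summary (fraction, with percent):

explained: PC1 0.5086 (50.86%), PC2 0.2931 (29.31%), PC3 0.1983 (19.83%);  cumulative: 0.5086, 0.8017, 1
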